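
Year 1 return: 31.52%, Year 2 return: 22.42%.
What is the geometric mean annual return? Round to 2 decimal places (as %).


Formula: Geometric mean = ((1+r1)*(1+r2))^(1/2) - 1
Product: (1 + 0.3152) * (1 + 0.2242) = 1.3152 * 1.2242 = 1.610068
Square root: 1.610068^0.5 = 1.268884
Geometric mean = 1.268884 - 1 = 0.268884
As percentage: 26.89%

26.89%


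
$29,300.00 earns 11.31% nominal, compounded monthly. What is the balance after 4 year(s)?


Formula: FV = P * (1 + r/m)^(m*t)
Period rate: r/m = 0.1131 / 12 = 0.009425
Total periods: m*t = 12 * 4 = 48
Growth factor: (1 + 0.009425)^48 = 1.568754
FV = $29,300.00 * 1.568754 = $45,964.48

$45,964.48


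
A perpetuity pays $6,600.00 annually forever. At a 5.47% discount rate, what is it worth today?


Formula: PV = C / r
Substituting: PV = $6,600.00 / 0.0547
PV = $120,658.14

$120,658.14


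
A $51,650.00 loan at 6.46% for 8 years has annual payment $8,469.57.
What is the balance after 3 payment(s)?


Formula: Balance = PV*(1+r)^k - PMT*((1+r)^k - 1)/r
Growth: (1 + 0.0646)^3 = 1.206589
Accumulated factor: ((1+r)^k - 1)/r = 3.197973
Balance = $51,650.00 * 1.206589 - $8,469.57 * 3.197973
Balance = $35,234.87

$35,234.87


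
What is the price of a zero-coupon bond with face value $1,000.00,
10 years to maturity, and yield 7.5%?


Formula: Price = FV / (1 + r)^n
Substituting: Price = $1,000.00 / (1 + 0.075)^10
Discount factor: (1.075)^10 = 2.061032
Price = $1,000.00 / 2.061032 = $485.19

$485.19


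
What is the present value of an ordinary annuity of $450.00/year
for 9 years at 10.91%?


Formula: PV = PMT * (1 - (1+r)^(-n)) / r
Discount factor: (1 + 0.1091)^(-9) = 0.393789
Bracket: 1 - 0.393789 = 0.606211
PV = $450.00 * 0.606211 / 0.1091 = $2,500.41

$2,500.41


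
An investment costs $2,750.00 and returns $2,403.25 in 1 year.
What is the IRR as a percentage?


Formula: IRR = C1/C0 - 1
Substituting: IRR = $2,403.25 / $2,750.00 - 1
Ratio: 0.873909 - 1 = -0.126091
IRR = -12.6091%

-12.6091%


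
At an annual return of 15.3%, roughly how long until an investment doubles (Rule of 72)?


Formula: Years ≈ 72 / r
Substituting: Years ≈ 72 / 15.3
Years ≈ 4.7

4.7 years


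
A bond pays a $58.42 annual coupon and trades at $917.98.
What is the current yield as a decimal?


Formula: Current yield = annual coupon / price
Substituting: CY = $58.42 / $917.98
CY = 0.06364

0.06364


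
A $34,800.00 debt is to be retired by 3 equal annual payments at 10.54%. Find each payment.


Formula: PMT = PV * r / (1 - (1+r)^(-n))
Denominator: 1 - (1 + 0.1054)^(-3) = 0.259642
Numerator: $34,800.00 * 0.1054 = 3667.92
PMT = 3667.92 / 0.259642 = $14,126.82

$14,126.82


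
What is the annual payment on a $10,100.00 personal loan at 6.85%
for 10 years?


Formula: PMT = PV * r / (1 - (1+r)^(-n))
Denominator: 1 - (1 + 0.0685)^(-10) = 0.484469
Numerator: $10,100.00 * 0.0685 = 691.85
PMT = 691.85 / 0.484469 = $1,428.06

$1,428.06


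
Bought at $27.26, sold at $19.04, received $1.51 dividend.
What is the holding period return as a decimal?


Formula: HPR = (P1 - P0 + D) / P0
Gain: $19.04 - $27.26 + $1.51 = -$6.71
HPR = -$6.71 / $27.26 = -0.2461

-0.2461


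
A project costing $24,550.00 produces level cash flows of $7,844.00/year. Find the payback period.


Formula: Payback = investment / annual cash flow
Substituting: Payback = $24,550.00 / $7,844.00
Payback = 3.1298 years

3.1298 years


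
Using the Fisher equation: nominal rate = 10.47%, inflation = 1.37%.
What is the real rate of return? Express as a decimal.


Formula: (1 + r_real) = (1 + r_nom) / (1 + inflation)
Substituting: (1 + r_real) = 1.1047 / 1.0137
(1 + r_real) = 1.08977
r_real = 1.08977 - 1 = 0.08977

0.08977


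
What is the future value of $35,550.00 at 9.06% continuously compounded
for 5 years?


Formula: FV = P * e^(r*t)
Exponent: r*t = 0.0906 * 5 = 0.453
e^(0.453) = 1.573024
FV = $35,550.00 * 1.573024 = $55,921.01

$55,921.01


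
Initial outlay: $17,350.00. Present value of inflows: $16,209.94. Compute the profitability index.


Formula: PI = PV(cash flows) / initial investment
Substituting: PI = $16,209.94 / $17,350.00
PI = 0.9343

0.9343


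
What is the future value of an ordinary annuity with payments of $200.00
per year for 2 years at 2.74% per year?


Formula: FV = PMT * ((1+r)^n - 1) / r
Growth factor: (1 + 0.0274)^2 = 1.055551
Numerator: 1.055551 - 1 = 0.055551
FV = $200.00 * 0.055551 / 0.0274 = $405.48

$405.48


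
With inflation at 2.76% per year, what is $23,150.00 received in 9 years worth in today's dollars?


Formula: Real value = nominal / (1 + inflation)^years
Price level: (1 + 0.0276)^9 = 1.277665
Real value = $23,150.00 / 1.277665 = $18,119.00

$18,119.00


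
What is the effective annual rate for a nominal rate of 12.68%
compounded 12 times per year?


Formula: EAR = (1 + r/m)^m - 1
Period rate: r/m = 0.1268 / 12 = 0.010567
Compounding: (1 + 0.010567)^12 = 1.134435
EAR = 1.134435 - 1 = 0.134435

0.134435


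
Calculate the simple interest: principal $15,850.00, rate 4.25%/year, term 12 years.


Formula: I = P * r * t
Substituting: I = $15,850.00 * 0.0425 * 12
Step: I = $15,850.00 * 0.51
I = $8,083.50

$8,083.50


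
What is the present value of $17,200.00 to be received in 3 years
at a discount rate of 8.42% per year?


Formula: PV = FV / (1 + r)^n
Substituting: PV = $17,200.00 / (1 + 0.0842)^3
Discount factor: (1.0842)^3 = 1.274466
PV = $17,200.00 / 1.274466 = $13,495.85

$13,495.85


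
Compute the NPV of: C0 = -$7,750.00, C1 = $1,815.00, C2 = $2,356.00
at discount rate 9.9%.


Formula: NPV = C0 + C1/(1+r) + C2/(1+r)^2
Discount C1: $1,815.00 / (1 + 0.099) = $1,651.50
Discount C2: $2,356.00 / (1 + 0.099)^2 = $1,950.65
NPV = -$7,750.00 + $1,651.50 + $1,950.65 = -$4,147.85

-$4,147.85


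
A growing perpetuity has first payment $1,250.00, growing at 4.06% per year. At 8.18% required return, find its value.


Formula: PV = C / (r - g)
Spread: r - g = 0.0818 - 0.0406 = 0.0412
Substituting: PV = $1,250.00 / 0.0412
PV = $30,339.81

$30,339.81


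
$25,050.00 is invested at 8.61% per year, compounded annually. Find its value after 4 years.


Formula: FV = P * (1 + r)^n
Substituting: FV = $25,050.00 * (1 + 0.0861)^4
Growth factor: (1.0861)^4 = 1.391487
FV = $25,050.00 * 1.391487 = $34,856.76

$34,856.76


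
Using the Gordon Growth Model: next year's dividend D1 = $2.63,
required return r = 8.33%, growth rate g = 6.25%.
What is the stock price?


Formula: P = D1 / (r - g)
Spread: r - g = 0.0833 - 0.0625 = 0.0208
Substituting: P = $2.63 / 0.0208
P = $126.44

$126.44


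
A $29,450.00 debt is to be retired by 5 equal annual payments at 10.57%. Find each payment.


Formula: PMT = PV * r / (1 - (1+r)^(-n))
Denominator: 1 - (1 + 0.1057)^(-5) = 0.394919
Numerator: $29,450.00 * 0.1057 = 3112.865
PMT = 3112.865 / 0.394919 = $7,882.29

$7,882.29


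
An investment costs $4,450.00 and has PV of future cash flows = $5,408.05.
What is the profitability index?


Formula: PI = PV(cash flows) / initial investment
Substituting: PI = $5,408.05 / $4,450.00
PI = 1.2153

1.2153


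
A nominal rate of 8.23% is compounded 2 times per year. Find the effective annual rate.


Formula: EAR = (1 + r/m)^m - 1
Period rate: r/m = 0.0823 / 2 = 0.04115
Compounding: (1 + 0.04115)^2 = 1.083993
EAR = 1.083993 - 1 = 0.083993

0.083993


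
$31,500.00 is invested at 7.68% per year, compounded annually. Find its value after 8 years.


Formula: FV = P * (1 + r)^n
Substituting: FV = $31,500.00 * (1 + 0.0768)^8
Growth factor: (1.0768)^8 = 1.807509
FV = $31,500.00 * 1.807509 = $56,936.52

$56,936.52


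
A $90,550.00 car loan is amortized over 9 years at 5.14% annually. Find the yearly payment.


Formula: PMT = PV * r / (1 - (1+r)^(-n))
Denominator: 1 - (1 + 0.0514)^(-9) = 0.363075
Numerator: $90,550.00 * 0.0514 = 4654.27
PMT = 4654.27 / 0.363075 = $12,819.03

$12,819.03


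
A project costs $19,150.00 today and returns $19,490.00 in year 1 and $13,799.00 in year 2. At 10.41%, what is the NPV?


Formula: NPV = C0 + C1/(1+r) + C2/(1+r)^2
Discount C1: $19,490.00 / (1 + 0.1041) = $17,652.39
Discount C2: $13,799.00 / (1 + 0.1041)^2 = $11,319.59
NPV = -$19,150.00 + $17,652.39 + $11,319.59 = $9,821.98

$9,821.98


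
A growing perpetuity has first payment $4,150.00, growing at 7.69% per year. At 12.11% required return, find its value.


Formula: PV = C / (r - g)
Spread: r - g = 0.1211 - 0.0769 = 0.0442
Substituting: PV = $4,150.00 / 0.0442
PV = $93,891.40

$93,891.40


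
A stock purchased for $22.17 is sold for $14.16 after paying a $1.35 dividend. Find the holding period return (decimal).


Formula: HPR = (P1 - P0 + D) / P0
Gain: $14.16 - $22.17 + $1.35 = -$6.66
HPR = -$6.66 / $22.17 = -0.3004

-0.3004


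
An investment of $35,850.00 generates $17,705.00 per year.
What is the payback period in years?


Formula: Payback = investment / annual cash flow
Substituting: Payback = $35,850.00 / $17,705.00
Payback = 2.0249 years

2.0249 years


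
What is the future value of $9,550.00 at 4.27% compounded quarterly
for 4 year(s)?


Formula: FV = P * (1 + r/m)^(m*t)
Period rate: r/m = 0.0427 / 4 = 0.010675
Total periods: m*t = 4 * 4 = 16
Growth factor: (1 + 0.010675)^16 = 1.18518
FV = $9,550.00 * 1.18518 = $11,318.47

$11,318.47


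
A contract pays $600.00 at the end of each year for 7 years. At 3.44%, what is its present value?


Formula: PV = PMT * (1 - (1+r)^(-n)) / r
Discount factor: (1 + 0.0344)^(-7) = 0.789188
Bracket: 1 - 0.789188 = 0.210812
PV = $600.00 * 0.210812 / 0.0344 = $3,676.96

$3,676.96


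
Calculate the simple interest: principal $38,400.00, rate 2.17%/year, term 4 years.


Formula: I = P * r * t
Substituting: I = $38,400.00 * 0.0217 * 4
Step: I = $38,400.00 * 0.0868
I = $3,333.12

$3,333.12


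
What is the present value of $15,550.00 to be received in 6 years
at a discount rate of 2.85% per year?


Formula: PV = FV / (1 + r)^n
Substituting: PV = $15,550.00 / (1 + 0.0285)^6
Discount factor: (1.0285)^6 = 1.183657
PV = $15,550.00 / 1.183657 = $13,137.25

$13,137.25


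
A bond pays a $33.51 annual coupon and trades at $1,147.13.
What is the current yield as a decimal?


Formula: Current yield = annual coupon / price
Substituting: CY = $33.51 / $1,147.13
CY = 0.029212

0.029212


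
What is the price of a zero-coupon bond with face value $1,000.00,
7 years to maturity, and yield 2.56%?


Formula: Price = FV / (1 + r)^n
Substituting: Price = $1,000.00 / (1 + 0.0256)^7
Discount factor: (1.0256)^7 = 1.193565
Price = $1,000.00 / 1.193565 = $837.83

$837.83


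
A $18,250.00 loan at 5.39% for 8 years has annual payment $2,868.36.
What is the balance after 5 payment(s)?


Formula: Balance = PV*(1+r)^k - PMT*((1+r)^k - 1)/r
Growth: (1 + 0.0539)^5 = 1.300161
Accumulated factor: ((1+r)^k - 1)/r = 5.568843
Balance = $18,250.00 * 1.300161 - $2,868.36 * 5.568843
Balance = $7,754.48

$7,754.48


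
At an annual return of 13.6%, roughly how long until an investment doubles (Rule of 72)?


Formula: Years ≈ 72 / r
Substituting: Years ≈ 72 / 13.6
Years ≈ 5.3

5.3 years


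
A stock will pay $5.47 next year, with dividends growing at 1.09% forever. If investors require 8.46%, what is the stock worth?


Formula: P = D1 / (r - g)
Spread: r - g = 0.0846 - 0.0109 = 0.0737
Substituting: P = $5.47 / 0.0737
P = $74.22

$74.22


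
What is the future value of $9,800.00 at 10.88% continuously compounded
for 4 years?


Formula: FV = P * e^(r*t)
Exponent: r*t = 0.1088 * 4 = 0.4352
e^(0.4352) = 1.545272
FV = $9,800.00 * 1.545272 = $15,143.67

$15,143.67


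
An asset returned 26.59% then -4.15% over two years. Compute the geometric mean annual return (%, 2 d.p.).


Formula: Geometric mean = ((1+r1)*(1+r2))^(1/2) - 1
Product: (1 + 0.2659) * (1 + -0.0415) = 1.2659 * 0.9585 = 1.213365
Square root: 1.213365^0.5 = 1.101529
Geometric mean = 1.101529 - 1 = 0.101529
As percentage: 10.15%

10.15%


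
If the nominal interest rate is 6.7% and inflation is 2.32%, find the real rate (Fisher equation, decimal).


Formula: (1 + r_real) = (1 + r_nom) / (1 + inflation)
Substituting: (1 + r_real) = 1.067 / 1.0232
(1 + r_real) = 1.042807
r_real = 1.042807 - 1 = 0.042807

0.042807


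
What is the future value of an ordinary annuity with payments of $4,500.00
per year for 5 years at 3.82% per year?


Formula: FV = PMT * ((1+r)^n - 1) / r
Growth factor: (1 + 0.0382)^5 = 1.206161
Numerator: 1.206161 - 1 = 0.206161
FV = $4,500.00 * 0.206161 / 0.0382 = $24,285.93

$24,285.93


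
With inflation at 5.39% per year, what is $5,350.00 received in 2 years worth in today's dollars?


Formula: Real value = nominal / (1 + inflation)^years
Price level: (1 + 0.0539)^2 = 1.110705
Real value = $5,350.00 / 1.110705 = $4,816.76

$4,816.76


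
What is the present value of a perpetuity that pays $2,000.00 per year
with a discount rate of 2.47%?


Formula: PV = C / r
Substituting: PV = $2,000.00 / 0.0247
PV = $80,971.66

$80,971.66


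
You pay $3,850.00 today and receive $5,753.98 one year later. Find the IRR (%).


Formula: IRR = C1/C0 - 1
Substituting: IRR = $5,753.98 / $3,850.00 - 1
Ratio: 1.49454 - 1 = 0.49454
IRR = 49.454%

49.454%


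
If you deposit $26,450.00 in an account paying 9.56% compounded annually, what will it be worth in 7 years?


Formula: FV = P * (1 + r)^n
Substituting: FV = $26,450.00 * (1 + 0.0956)^7
Growth factor: (1.0956)^7 = 1.894803
FV = $26,450.00 * 1.894803 = $50,117.55

$50,117.55


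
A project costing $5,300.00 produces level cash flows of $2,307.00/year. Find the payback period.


Formula: Payback = investment / annual cash flow
Substituting: Payback = $5,300.00 / $2,307.00
Payback = 2.2974 years

2.2974 years


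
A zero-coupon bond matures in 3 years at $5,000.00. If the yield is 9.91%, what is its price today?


Formula: Price = FV / (1 + r)^n
Substituting: Price = $5,000.00 / (1 + 0.0991)^3
Discount factor: (1.0991)^3 = 1.327736
Price = $5,000.00 / 1.327736 = $3,765.81

$3,765.81


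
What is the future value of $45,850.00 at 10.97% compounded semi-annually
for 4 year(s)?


Formula: FV = P * (1 + r/m)^(m*t)
Period rate: r/m = 0.1097 / 2 = 0.05485
Total periods: m*t = 2 * 4 = 8
Growth factor: (1 + 0.05485)^8 = 1.532942
FV = $45,850.00 * 1.532942 = $70,285.38

$70,285.38


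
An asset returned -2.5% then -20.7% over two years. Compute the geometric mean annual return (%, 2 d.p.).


Formula: Geometric mean = ((1+r1)*(1+r2))^(1/2) - 1
Product: (1 + -0.025) * (1 + -0.207) = 0.975 * 0.793 = 0.773175
Square root: 0.773175^0.5 = 0.879304
Geometric mean = 0.879304 - 1 = -0.120696
As percentage: -12.07%

-12.07%


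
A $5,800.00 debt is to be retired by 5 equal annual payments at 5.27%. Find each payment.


Formula: PMT = PV * r / (1 - (1+r)^(-n))
Denominator: 1 - (1 + 0.0527)^(-5) = 0.22647
Numerator: $5,800.00 * 0.0527 = 305.66
PMT = 305.66 / 0.22647 = $1,349.67

$1,349.67


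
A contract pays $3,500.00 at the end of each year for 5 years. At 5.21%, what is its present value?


Formula: PV = PMT * (1 - (1+r)^(-n)) / r
Discount factor: (1 + 0.0521)^(-5) = 0.775738
Bracket: 1 - 0.775738 = 0.224262
PV = $3,500.00 * 0.224262 / 0.0521 = $15,065.61

$15,065.61


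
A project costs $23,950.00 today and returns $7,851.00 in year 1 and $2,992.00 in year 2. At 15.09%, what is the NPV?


Formula: NPV = C0 + C1/(1+r) + C2/(1+r)^2
Discount C1: $7,851.00 / (1 + 0.1509) = $6,821.62
Discount C2: $2,992.00 / (1 + 0.1509)^2 = $2,258.84
NPV = -$23,950.00 + $6,821.62 + $2,258.84 = -$14,869.54

-$14,869.54


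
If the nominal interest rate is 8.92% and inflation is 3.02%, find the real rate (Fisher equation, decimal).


Formula: (1 + r_real) = (1 + r_nom) / (1 + inflation)
Substituting: (1 + r_real) = 1.0892 / 1.0302
(1 + r_real) = 1.05727
r_real = 1.05727 - 1 = 0.05727

0.05727


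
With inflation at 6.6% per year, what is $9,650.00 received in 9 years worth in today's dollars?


Formula: Real value = nominal / (1 + inflation)^years
Price level: (1 + 0.066)^9 = 1.777521
Real value = $9,650.00 / 1.777521 = $5,428.91

$5,428.91


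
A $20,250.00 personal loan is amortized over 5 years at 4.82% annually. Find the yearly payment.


Formula: PMT = PV * r / (1 - (1+r)^(-n))
Denominator: 1 - (1 + 0.0482)^(-5) = 0.209723
Numerator: $20,250.00 * 0.0482 = 976.05
PMT = 976.05 / 0.209723 = $4,653.99

$4,653.99


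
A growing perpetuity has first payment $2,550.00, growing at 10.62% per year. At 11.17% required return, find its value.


Formula: PV = C / (r - g)
Spread: r - g = 0.1117 - 0.1062 = 0.0055
Substituting: PV = $2,550.00 / 0.0055
PV = $463,636.36

$463,636.36


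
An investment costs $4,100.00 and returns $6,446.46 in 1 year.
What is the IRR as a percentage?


Formula: IRR = C1/C0 - 1
Substituting: IRR = $6,446.46 / $4,100.00 - 1
Ratio: 1.572307 - 1 = 0.572307
IRR = 57.2307%

57.2307%


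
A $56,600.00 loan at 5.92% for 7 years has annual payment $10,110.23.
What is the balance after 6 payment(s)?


Formula: Balance = PV*(1+r)^k - PMT*((1+r)^k - 1)/r
Growth: (1 + 0.0592)^6 = 1.412108
Accumulated factor: ((1+r)^k - 1)/r = 6.961279
Balance = $56,600.00 * 1.412108 - $10,110.23 * 6.961279
Balance = $9,545.16

$9,545.16


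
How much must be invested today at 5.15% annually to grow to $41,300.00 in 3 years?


Formula: PV = FV / (1 + r)^n
Substituting: PV = $41,300.00 / (1 + 0.0515)^3
Discount factor: (1.0515)^3 = 1.162593
PV = $41,300.00 / 1.162593 = $35,524.03

$35,524.03


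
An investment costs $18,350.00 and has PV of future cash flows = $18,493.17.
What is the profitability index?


Formula: PI = PV(cash flows) / initial investment
Substituting: PI = $18,493.17 / $18,350.00
PI = 1.0078

1.0078


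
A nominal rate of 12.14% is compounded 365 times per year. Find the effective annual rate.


Formula: EAR = (1 + r/m)^m - 1
Period rate: r/m = 0.1214 / 365 = 0.000333
Compounding: (1 + 0.000333)^365 = 1.129054
EAR = 1.129054 - 1 = 0.129054

0.129054


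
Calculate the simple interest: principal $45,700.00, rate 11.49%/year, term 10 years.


Formula: I = P * r * t
Substituting: I = $45,700.00 * 0.1149 * 10
Step: I = $45,700.00 * 1.149
I = $52,509.30

$52,509.30


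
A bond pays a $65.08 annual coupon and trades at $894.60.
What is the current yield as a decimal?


Formula: Current yield = annual coupon / price
Substituting: CY = $65.08 / $894.60
CY = 0.072748

0.072748


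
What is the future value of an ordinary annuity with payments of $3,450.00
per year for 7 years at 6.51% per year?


Formula: FV = PMT * ((1+r)^n - 1) / r
Growth factor: (1 + 0.0651)^7 = 1.555008
Numerator: 1.555008 - 1 = 0.555008
FV = $3,450.00 * 0.555008 / 0.0651 = $29,412.88

$29,412.88


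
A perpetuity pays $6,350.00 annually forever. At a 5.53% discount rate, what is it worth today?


Formula: PV = C / r
Substituting: PV = $6,350.00 / 0.0553
PV = $114,828.21

$114,828.21


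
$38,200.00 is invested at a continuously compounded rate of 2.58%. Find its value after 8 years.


Formula: FV = P * e^(r*t)
Exponent: r*t = 0.0258 * 8 = 0.2064
e^(0.2064) = 1.229245
FV = $38,200.00 * 1.229245 = $46,957.15

$46,957.15


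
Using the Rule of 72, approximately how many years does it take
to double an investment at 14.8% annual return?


Formula: Years ≈ 72 / r
Substituting: Years ≈ 72 / 14.8
Years ≈ 4.9

4.9 years


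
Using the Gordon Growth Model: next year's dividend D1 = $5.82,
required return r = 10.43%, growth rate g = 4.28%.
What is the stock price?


Formula: P = D1 / (r - g)
Spread: r - g = 0.1043 - 0.0428 = 0.0615
Substituting: P = $5.82 / 0.0615
P = $94.63

$94.63


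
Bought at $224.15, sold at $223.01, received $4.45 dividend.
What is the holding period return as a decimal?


Formula: HPR = (P1 - P0 + D) / P0
Gain: $223.01 - $224.15 + $4.45 = $3.31
HPR = $3.31 / $224.15 = 0.0148

0.0148


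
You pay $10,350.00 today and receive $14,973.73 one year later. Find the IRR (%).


Formula: IRR = C1/C0 - 1
Substituting: IRR = $14,973.73 / $10,350.00 - 1
Ratio: 1.446737 - 1 = 0.446737
IRR = 44.6737%

44.6737%


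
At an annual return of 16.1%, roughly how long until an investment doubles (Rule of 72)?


Formula: Years ≈ 72 / r
Substituting: Years ≈ 72 / 16.1
Years ≈ 4.5

4.5 years


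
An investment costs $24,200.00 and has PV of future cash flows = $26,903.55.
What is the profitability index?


Formula: PI = PV(cash flows) / initial investment
Substituting: PI = $26,903.55 / $24,200.00
PI = 1.1117

1.1117


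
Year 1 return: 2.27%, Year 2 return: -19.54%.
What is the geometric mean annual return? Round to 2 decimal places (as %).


Formula: Geometric mean = ((1+r1)*(1+r2))^(1/2) - 1
Product: (1 + 0.0227) * (1 + -0.1954) = 1.0227 * 0.8046 = 0.822864
Square root: 0.822864^0.5 = 0.907119
Geometric mean = 0.907119 - 1 = -0.092881
As percentage: -9.29%

-9.29%


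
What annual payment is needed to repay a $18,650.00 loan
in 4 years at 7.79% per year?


Formula: PMT = PV * r / (1 - (1+r)^(-n))
Denominator: 1 - (1 + 0.0779)^(-4) = 0.259225
Numerator: $18,650.00 * 0.0779 = 1452.835
PMT = 1452.835 / 0.259225 = $5,604.53

$5,604.53


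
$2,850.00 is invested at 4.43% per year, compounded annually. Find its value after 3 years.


Formula: FV = P * (1 + r)^n
Substituting: FV = $2,850.00 * (1 + 0.0443)^3
Growth factor: (1.0443)^3 = 1.138874
FV = $2,850.00 * 1.138874 = $3,245.79

$3,245.79


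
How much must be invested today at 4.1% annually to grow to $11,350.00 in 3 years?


Formula: PV = FV / (1 + r)^n
Substituting: PV = $11,350.00 / (1 + 0.041)^3
Discount factor: (1.041)^3 = 1.128112
PV = $11,350.00 / 1.128112 = $10,061.06

$10,061.06


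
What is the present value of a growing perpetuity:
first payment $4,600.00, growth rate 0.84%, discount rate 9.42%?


Formula: PV = C / (r - g)
Spread: r - g = 0.0942 - 0.0084 = 0.0858
Substituting: PV = $4,600.00 / 0.0858
PV = $53,613.05

$53,613.05


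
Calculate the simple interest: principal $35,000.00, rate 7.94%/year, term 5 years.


Formula: I = P * r * t
Substituting: I = $35,000.00 * 0.0794 * 5
Step: I = $35,000.00 * 0.397
I = $13,895.00

$13,895.00


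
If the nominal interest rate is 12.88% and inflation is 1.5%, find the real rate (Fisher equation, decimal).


Formula: (1 + r_real) = (1 + r_nom) / (1 + inflation)
Substituting: (1 + r_real) = 1.1288 / 1.015
(1 + r_real) = 1.112118
r_real = 1.112118 - 1 = 0.112118

0.112118


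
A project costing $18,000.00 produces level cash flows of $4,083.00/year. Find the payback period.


Formula: Payback = investment / annual cash flow
Substituting: Payback = $18,000.00 / $4,083.00
Payback = 4.4085 years

4.4085 years


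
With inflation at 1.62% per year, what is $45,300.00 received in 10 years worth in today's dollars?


Formula: Real value = nominal / (1 + inflation)^years
Price level: (1 + 0.0162)^10 = 1.174335
Real value = $45,300.00 / 1.174335 = $38,575.03

$38,575.03


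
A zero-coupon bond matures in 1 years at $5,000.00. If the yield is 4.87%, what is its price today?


Formula: Price = FV / (1 + r)^n
Substituting: Price = $5,000.00 / (1 + 0.0487)^1
Discount factor: (1.0487)^1 = 1.0487
Price = $5,000.00 / 1.0487 = $4,767.81

$4,767.81


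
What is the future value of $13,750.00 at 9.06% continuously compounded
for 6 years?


Formula: FV = P * e^(r*t)
Exponent: r*t = 0.0906 * 6 = 0.5436
e^(0.5436) = 1.722196
FV = $13,750.00 * 1.722196 = $23,680.19

$23,680.19


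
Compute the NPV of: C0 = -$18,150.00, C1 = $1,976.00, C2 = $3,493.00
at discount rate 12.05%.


Formula: NPV = C0 + C1/(1+r) + C2/(1+r)^2
Discount C1: $1,976.00 / (1 + 0.1205) = $1,763.50
Discount C2: $3,493.00 / (1 + 0.1205)^2 = $2,782.11
NPV = -$18,150.00 + $1,763.50 + $2,782.11 = -$13,604.39

-$13,604.39


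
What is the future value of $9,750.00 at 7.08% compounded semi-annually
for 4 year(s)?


Formula: FV = P * (1 + r/m)^(m*t)
Period rate: r/m = 0.0708 / 2 = 0.0354
Total periods: m*t = 2 * 4 = 8
Growth factor: (1 + 0.0354)^8 = 1.320886
FV = $9,750.00 * 1.320886 = $12,878.64

$12,878.64


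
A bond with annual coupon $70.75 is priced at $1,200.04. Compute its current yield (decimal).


Formula: Current yield = annual coupon / price
Substituting: CY = $70.75 / $1,200.04
CY = 0.058956

0.058956


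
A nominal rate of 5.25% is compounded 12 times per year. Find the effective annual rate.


Formula: EAR = (1 + r/m)^m - 1
Period rate: r/m = 0.0525 / 12 = 0.004375
Compounding: (1 + 0.004375)^12 = 1.053782
EAR = 1.053782 - 1 = 0.053782

0.053782


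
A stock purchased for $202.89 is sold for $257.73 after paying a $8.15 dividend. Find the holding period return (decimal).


Formula: HPR = (P1 - P0 + D) / P0
Gain: $257.73 - $202.89 + $8.15 = $62.99
HPR = $62.99 / $202.89 = 0.3105

0.3105


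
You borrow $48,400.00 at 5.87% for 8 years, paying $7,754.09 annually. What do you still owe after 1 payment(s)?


Formula: Balance = PV*(1+r)^k - PMT*((1+r)^k - 1)/r
Growth: (1 + 0.0587)^1 = 1.0587
Accumulated factor: ((1+r)^k - 1)/r = 1.0
Balance = $48,400.00 * 1.0587 - $7,754.09 * 1.0
Balance = $43,486.99

$43,486.99


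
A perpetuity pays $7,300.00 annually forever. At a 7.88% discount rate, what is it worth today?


Formula: PV = C / r
Substituting: PV = $7,300.00 / 0.0788
PV = $92,639.59

$92,639.59


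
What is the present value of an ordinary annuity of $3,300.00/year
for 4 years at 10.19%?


Formula: PV = PMT * (1 - (1+r)^(-n)) / r
Discount factor: (1 + 0.1019)^(-4) = 0.678315
Bracket: 1 - 0.678315 = 0.321685
PV = $3,300.00 * 0.321685 / 0.1019 = $10,417.68

$10,417.68


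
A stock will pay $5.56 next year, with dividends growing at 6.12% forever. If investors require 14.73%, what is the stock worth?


Formula: P = D1 / (r - g)
Spread: r - g = 0.1473 - 0.0612 = 0.0861
Substituting: P = $5.56 / 0.0861
P = $64.58

$64.58


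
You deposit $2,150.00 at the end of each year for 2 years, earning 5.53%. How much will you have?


Formula: FV = PMT * ((1+r)^n - 1) / r
Growth factor: (1 + 0.0553)^2 = 1.113658
Numerator: 1.113658 - 1 = 0.113658
FV = $2,150.00 * 0.113658 / 0.0553 = $4,418.90

$4,418.90


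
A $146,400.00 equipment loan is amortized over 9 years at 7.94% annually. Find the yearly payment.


Formula: PMT = PV * r / (1 - (1+r)^(-n))
Denominator: 1 - (1 + 0.0794)^(-9) = 0.497243
Numerator: $146,400.00 * 0.0794 = 11624.16
PMT = 11624.16 / 0.497243 = $23,377.23

$23,377.23


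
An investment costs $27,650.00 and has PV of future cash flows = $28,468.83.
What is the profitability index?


Formula: PI = PV(cash flows) / initial investment
Substituting: PI = $28,468.83 / $27,650.00
PI = 1.0296

1.0296


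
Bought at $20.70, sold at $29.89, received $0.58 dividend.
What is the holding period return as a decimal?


Formula: HPR = (P1 - P0 + D) / P0
Gain: $29.89 - $20.70 + $0.58 = $9.77
HPR = $9.77 / $20.70 = 0.472

0.472


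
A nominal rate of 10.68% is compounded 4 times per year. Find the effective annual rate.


Formula: EAR = (1 + r/m)^m - 1
Period rate: r/m = 0.1068 / 4 = 0.0267
Compounding: (1 + 0.0267)^4 = 1.111154
EAR = 1.111154 - 1 = 0.111154

0.111154


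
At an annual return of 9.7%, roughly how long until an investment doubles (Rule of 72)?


Formula: Years ≈ 72 / r
Substituting: Years ≈ 72 / 9.7
Years ≈ 7.4

7.4 years


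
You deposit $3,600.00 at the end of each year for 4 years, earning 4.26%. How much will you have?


Formula: FV = PMT * ((1+r)^n - 1) / r
Growth factor: (1 + 0.0426)^4 = 1.181601
Numerator: 1.181601 - 1 = 0.181601
FV = $3,600.00 * 0.181601 / 0.0426 = $15,346.57

$15,346.57


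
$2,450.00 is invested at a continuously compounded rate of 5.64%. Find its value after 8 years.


Formula: FV = P * e^(r*t)
Exponent: r*t = 0.0564 * 8 = 0.4512
e^(0.4512) = 1.570195
FV = $2,450.00 * 1.570195 = $3,846.98

$3,846.98


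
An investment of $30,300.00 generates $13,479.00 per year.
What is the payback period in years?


Formula: Payback = investment / annual cash flow
Substituting: Payback = $30,300.00 / $13,479.00
Payback = 2.2479 years

2.2479 years


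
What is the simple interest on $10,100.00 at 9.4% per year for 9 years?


Formula: I = P * r * t
Substituting: I = $10,100.00 * 0.094 * 9
Step: I = $10,100.00 * 0.846
I = $8,544.60

$8,544.60


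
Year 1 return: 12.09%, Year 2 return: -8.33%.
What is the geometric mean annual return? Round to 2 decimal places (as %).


Formula: Geometric mean = ((1+r1)*(1+r2))^(1/2) - 1
Product: (1 + 0.1209) * (1 + -0.0833) = 1.1209 * 0.9167 = 1.027529
Square root: 1.027529^0.5 = 1.013671
Geometric mean = 1.013671 - 1 = 0.013671
As percentage: 1.37%

1.37%


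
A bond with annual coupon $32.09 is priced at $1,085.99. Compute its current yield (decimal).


Formula: Current yield = annual coupon / price
Substituting: CY = $32.09 / $1,085.99
CY = 0.029549

0.029549


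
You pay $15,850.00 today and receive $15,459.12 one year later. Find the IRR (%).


Formula: IRR = C1/C0 - 1
Substituting: IRR = $15,459.12 / $15,850.00 - 1
Ratio: 0.975339 - 1 = -0.024661
IRR = -2.4661%

-2.4661%


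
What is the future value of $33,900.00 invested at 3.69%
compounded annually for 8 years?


Formula: FV = P * (1 + r)^n
Substituting: FV = $33,900.00 * (1 + 0.0369)^8
Growth factor: (1.0369)^8 = 1.336272
FV = $33,900.00 * 1.336272 = $45,299.63

$45,299.63


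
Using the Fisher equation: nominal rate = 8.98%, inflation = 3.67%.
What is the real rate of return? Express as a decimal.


Formula: (1 + r_real) = (1 + r_nom) / (1 + inflation)
Substituting: (1 + r_real) = 1.0898 / 1.0367
(1 + r_real) = 1.05122
r_real = 1.05122 - 1 = 0.05122

0.05122


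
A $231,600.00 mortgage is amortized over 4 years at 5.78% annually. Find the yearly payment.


Formula: PMT = PV * r / (1 - (1+r)^(-n))
Denominator: 1 - (1 + 0.0578)^(-4) = 0.201296
Numerator: $231,600.00 * 0.0578 = 13386.48
PMT = 13386.48 / 0.201296 = $66,501.40

$66,501.40


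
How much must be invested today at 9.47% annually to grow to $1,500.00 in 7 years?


Formula: PV = FV / (1 + r)^n
Substituting: PV = $1,500.00 / (1 + 0.0947)^7
Discount factor: (1.0947)^7 = 1.883935
PV = $1,500.00 / 1.883935 = $796.21

$796.21


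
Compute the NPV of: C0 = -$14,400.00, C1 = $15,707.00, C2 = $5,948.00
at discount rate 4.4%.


Formula: NPV = C0 + C1/(1+r) + C2/(1+r)^2
Discount C1: $15,707.00 / (1 + 0.044) = $15,045.02
Discount C2: $5,948.00 / (1 + 0.044)^2 = $5,457.20
NPV = -$14,400.00 + $15,045.02 + $5,457.20 = $6,102.22

$6,102.22


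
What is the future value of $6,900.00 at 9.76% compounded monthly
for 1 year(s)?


Formula: FV = P * (1 + r/m)^(m*t)
Period rate: r/m = 0.0976 / 12 = 0.008133
Total periods: m*t = 12 * 1 = 12
Growth factor: (1 + 0.008133)^12 = 1.102087
FV = $6,900.00 * 1.102087 = $7,604.40

$7,604.40


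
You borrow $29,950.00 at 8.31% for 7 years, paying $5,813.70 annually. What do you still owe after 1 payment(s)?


Formula: Balance = PV*(1+r)^k - PMT*((1+r)^k - 1)/r
Growth: (1 + 0.0831)^1 = 1.0831
Accumulated factor: ((1+r)^k - 1)/r = 1.0
Balance = $29,950.00 * 1.0831 - $5,813.70 * 1.0
Balance = $26,625.15

$26,625.15


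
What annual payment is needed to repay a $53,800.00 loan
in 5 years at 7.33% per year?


Formula: PMT = PV * r / (1 - (1+r)^(-n))
Denominator: 1 - (1 + 0.0733)^(-5) = 0.297907
Numerator: $53,800.00 * 0.0733 = 3943.54
PMT = 3943.54 / 0.297907 = $13,237.47

$13,237.47


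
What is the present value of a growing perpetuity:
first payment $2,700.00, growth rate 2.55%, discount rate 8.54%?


Formula: PV = C / (r - g)
Spread: r - g = 0.0854 - 0.0255 = 0.0599
Substituting: PV = $2,700.00 / 0.0599
PV = $45,075.13

$45,075.13


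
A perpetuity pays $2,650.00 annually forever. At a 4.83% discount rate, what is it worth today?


Formula: PV = C / r
Substituting: PV = $2,650.00 / 0.0483
PV = $54,865.42

$54,865.42


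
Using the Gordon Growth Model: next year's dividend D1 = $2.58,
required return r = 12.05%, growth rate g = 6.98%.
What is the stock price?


Formula: P = D1 / (r - g)
Spread: r - g = 0.1205 - 0.0698 = 0.0507
Substituting: P = $2.58 / 0.0507
P = $50.89

$50.89


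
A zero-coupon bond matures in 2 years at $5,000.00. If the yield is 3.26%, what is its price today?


Formula: Price = FV / (1 + r)^n
Substituting: Price = $5,000.00 / (1 + 0.0326)^2
Discount factor: (1.0326)^2 = 1.066263
Price = $5,000.00 / 1.066263 = $4,689.28

$4,689.28


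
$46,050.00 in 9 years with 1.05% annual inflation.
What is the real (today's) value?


Formula: Real value = nominal / (1 + inflation)^years
Price level: (1 + 0.0105)^9 = 1.098568
Real value = $46,050.00 / 1.098568 = $41,918.21

$41,918.21


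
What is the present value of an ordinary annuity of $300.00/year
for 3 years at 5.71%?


Formula: PV = PMT * (1 - (1+r)^(-n)) / r
Discount factor: (1 + 0.0571)^(-3) = 0.846548
Bracket: 1 - 0.846548 = 0.153452
PV = $300.00 * 0.153452 / 0.0571 = $806.23

$806.23


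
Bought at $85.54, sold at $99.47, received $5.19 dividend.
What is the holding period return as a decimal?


Formula: HPR = (P1 - P0 + D) / P0
Gain: $99.47 - $85.54 + $5.19 = $19.12
HPR = $19.12 / $85.54 = 0.2235

0.2235


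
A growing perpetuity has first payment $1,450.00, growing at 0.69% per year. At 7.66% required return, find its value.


Formula: PV = C / (r - g)
Spread: r - g = 0.0766 - 0.0069 = 0.0697
Substituting: PV = $1,450.00 / 0.0697
PV = $20,803.44

$20,803.44


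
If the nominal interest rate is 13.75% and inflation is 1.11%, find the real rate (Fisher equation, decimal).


Formula: (1 + r_real) = (1 + r_nom) / (1 + inflation)
Substituting: (1 + r_real) = 1.1375 / 1.0111
(1 + r_real) = 1.125012
r_real = 1.125012 - 1 = 0.125012

0.125012


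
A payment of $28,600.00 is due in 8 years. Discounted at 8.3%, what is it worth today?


Formula: PV = FV / (1 + r)^n
Substituting: PV = $28,600.00 / (1 + 0.083)^8
Discount factor: (1.083)^8 = 1.892464
PV = $28,600.00 / 1.892464 = $15,112.57

$15,112.57


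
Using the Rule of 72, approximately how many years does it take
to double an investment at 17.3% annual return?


Formula: Years ≈ 72 / r
Substituting: Years ≈ 72 / 17.3
Years ≈ 4.2

4.2 years


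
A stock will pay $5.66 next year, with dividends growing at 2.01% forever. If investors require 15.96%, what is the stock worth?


Formula: P = D1 / (r - g)
Spread: r - g = 0.1596 - 0.0201 = 0.1395
Substituting: P = $5.66 / 0.1395
P = $40.57

$40.57


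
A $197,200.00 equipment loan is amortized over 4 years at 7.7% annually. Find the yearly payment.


Formula: PMT = PV * r / (1 - (1+r)^(-n))
Denominator: 1 - (1 + 0.077)^(-4) = 0.256746
Numerator: $197,200.00 * 0.077 = 15184.4
PMT = 15184.4 / 0.256746 = $59,141.69

$59,141.69


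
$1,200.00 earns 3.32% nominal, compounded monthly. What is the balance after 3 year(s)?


Formula: FV = P * (1 + r/m)^(m*t)
Period rate: r/m = 0.0332 / 12 = 0.002767
Total periods: m*t = 12 * 3 = 36
Growth factor: (1 + 0.002767)^36 = 1.104577
FV = $1,200.00 * 1.104577 = $1,325.49

$1,325.49


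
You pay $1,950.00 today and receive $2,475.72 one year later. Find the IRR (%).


Formula: IRR = C1/C0 - 1
Substituting: IRR = $2,475.72 / $1,950.00 - 1
Ratio: 1.2696 - 1 = 0.2696
IRR = 26.96%

26.96%


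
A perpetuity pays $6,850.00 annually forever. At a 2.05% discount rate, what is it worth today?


Formula: PV = C / r
Substituting: PV = $6,850.00 / 0.0205
PV = $334,146.34

$334,146.34


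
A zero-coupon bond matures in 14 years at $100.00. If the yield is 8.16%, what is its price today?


Formula: Price = FV / (1 + r)^n
Substituting: Price = $100.00 / (1 + 0.0816)^14
Discount factor: (1.0816)^14 = 2.998703
Price = $100.00 / 2.998703 = $33.35

$33.35


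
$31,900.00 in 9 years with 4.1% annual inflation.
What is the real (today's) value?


Formula: Real value = nominal / (1 + inflation)^years
Price level: (1 + 0.041)^9 = 1.435676
Real value = $31,900.00 / 1.435676 = $22,219.49

$22,219.49


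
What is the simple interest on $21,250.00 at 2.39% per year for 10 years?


Formula: I = P * r * t
Substituting: I = $21,250.00 * 0.0239 * 10
Step: I = $21,250.00 * 0.239
I = $5,078.75

$5,078.75


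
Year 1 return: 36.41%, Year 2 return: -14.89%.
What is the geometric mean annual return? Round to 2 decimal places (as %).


Formula: Geometric mean = ((1+r1)*(1+r2))^(1/2) - 1
Product: (1 + 0.3641) * (1 + -0.1489) = 1.3641 * 0.8511 = 1.160986
Square root: 1.160986^0.5 = 1.07749
Geometric mean = 1.07749 - 1 = 0.07749
As percentage: 7.75%

7.75%


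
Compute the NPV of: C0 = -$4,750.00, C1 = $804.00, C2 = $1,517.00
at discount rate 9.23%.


Formula: NPV = C0 + C1/(1+r) + C2/(1+r)^2
Discount C1: $804.00 / (1 + 0.0923) = $736.06
Discount C2: $1,517.00 / (1 + 0.0923)^2 = $1,271.46
NPV = -$4,750.00 + $736.06 + $1,271.46 = -$2,742.48

-$2,742.48


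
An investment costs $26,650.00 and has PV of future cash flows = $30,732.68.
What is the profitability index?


Formula: PI = PV(cash flows) / initial investment
Substituting: PI = $30,732.68 / $26,650.00
PI = 1.1532

1.1532


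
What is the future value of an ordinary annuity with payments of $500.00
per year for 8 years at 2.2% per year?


Formula: FV = PMT * ((1+r)^n - 1) / r
Growth factor: (1 + 0.022)^8 = 1.190165
Numerator: 1.190165 - 1 = 0.190165
FV = $500.00 * 0.190165 / 0.022 = $4,321.93

$4,321.93


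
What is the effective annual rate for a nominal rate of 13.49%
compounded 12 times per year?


Formula: EAR = (1 + r/m)^m - 1
Period rate: r/m = 0.1349 / 12 = 0.011242
Compounding: (1 + 0.011242)^12 = 1.143561
EAR = 1.143561 - 1 = 0.143561

0.143561


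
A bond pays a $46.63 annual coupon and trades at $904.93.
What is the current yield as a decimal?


Formula: Current yield = annual coupon / price
Substituting: CY = $46.63 / $904.93
CY = 0.051529

0.051529


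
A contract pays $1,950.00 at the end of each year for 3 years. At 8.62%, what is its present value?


Formula: PV = PMT * (1 - (1+r)^(-n)) / r
Discount factor: (1 + 0.0862)^(-3) = 0.780316
Bracket: 1 - 0.780316 = 0.219684
PV = $1,950.00 * 0.219684 / 0.0862 = $4,969.65

$4,969.65


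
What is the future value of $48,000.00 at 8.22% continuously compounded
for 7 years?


Formula: FV = P * e^(r*t)
Exponent: r*t = 0.0822 * 7 = 0.5754
e^(0.5754) = 1.777842
FV = $48,000.00 * 1.777842 = $85,336.39

$85,336.39


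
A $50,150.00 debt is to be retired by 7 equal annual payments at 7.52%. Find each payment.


Formula: PMT = PV * r / (1 - (1+r)^(-n))
Denominator: 1 - (1 + 0.0752)^(-7) = 0.398029
Numerator: $50,150.00 * 0.0752 = 3771.28
PMT = 3771.28 / 0.398029 = $9,474.88

$9,474.88


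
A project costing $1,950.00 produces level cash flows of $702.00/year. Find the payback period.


Formula: Payback = investment / annual cash flow
Substituting: Payback = $1,950.00 / $702.00
Payback = 2.7778 years

2.7778 years


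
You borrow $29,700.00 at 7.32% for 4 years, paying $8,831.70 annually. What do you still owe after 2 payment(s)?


Formula: Balance = PV*(1+r)^k - PMT*((1+r)^k - 1)/r
Growth: (1 + 0.0732)^2 = 1.151758
Accumulated factor: ((1+r)^k - 1)/r = 2.0732
Balance = $29,700.00 * 1.151758 - $8,831.70 * 2.0732
Balance = $15,897.34

$15,897.34


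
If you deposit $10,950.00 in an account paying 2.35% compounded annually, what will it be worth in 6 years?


Formula: FV = P * (1 + r)^n
Substituting: FV = $10,950.00 * (1 + 0.0235)^6
Growth factor: (1.0235)^6 = 1.149548
FV = $10,950.00 * 1.149548 = $12,587.55

$12,587.55


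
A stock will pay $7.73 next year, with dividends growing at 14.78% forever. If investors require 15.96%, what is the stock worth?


Formula: P = D1 / (r - g)
Spread: r - g = 0.1596 - 0.1478 = 0.0118
Substituting: P = $7.73 / 0.0118
P = $655.08

$655.08
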